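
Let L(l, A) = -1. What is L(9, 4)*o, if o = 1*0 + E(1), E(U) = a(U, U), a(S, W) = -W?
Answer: 1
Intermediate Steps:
E(U) = -U
o = -1 (o = 1*0 - 1*1 = 0 - 1 = -1)
L(9, 4)*o = -1*(-1) = 1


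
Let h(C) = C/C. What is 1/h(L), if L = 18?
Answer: 1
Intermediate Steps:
h(C) = 1
1/h(L) = 1/1 = 1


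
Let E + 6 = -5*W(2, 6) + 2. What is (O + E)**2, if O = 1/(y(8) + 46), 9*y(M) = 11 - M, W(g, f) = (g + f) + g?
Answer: 56295009/19321 ≈ 2913.7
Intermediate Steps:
W(g, f) = f + 2*g (W(g, f) = (f + g) + g = f + 2*g)
y(M) = 11/9 - M/9 (y(M) = (11 - M)/9 = 11/9 - M/9)
O = 3/139 (O = 1/((11/9 - 1/9*8) + 46) = 1/((11/9 - 8/9) + 46) = 1/(1/3 + 46) = 1/(139/3) = 3/139 ≈ 0.021583)
E = -54 (E = -6 + (-5*(6 + 2*2) + 2) = -6 + (-5*(6 + 4) + 2) = -6 + (-5*10 + 2) = -6 + (-50 + 2) = -6 - 48 = -54)
(O + E)**2 = (3/139 - 54)**2 = (-7503/139)**2 = 56295009/19321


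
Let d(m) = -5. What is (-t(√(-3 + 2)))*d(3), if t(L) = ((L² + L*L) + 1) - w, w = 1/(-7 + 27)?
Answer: -21/4 ≈ -5.2500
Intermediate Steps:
w = 1/20 ≈ 0.050000
t(L) = 19/20 + 2*L² (t(L) = ((L² + L*L) + 1) - 1*1/20 = ((L² + L²) + 1) - 1/20 = (2*L² + 1) - 1/20 = (1 + 2*L²) - 1/20 = 19/20 + 2*L²)
(-t(√(-3 + 2)))*d(3) = -(19/20 + 2*(√(-3 + 2))²)*(-5) = -(19/20 + 2*(√(-1))²)*(-5) = -(19/20 + 2*I²)*(-5) = -(19/20 + 2*(-1))*(-5) = -(19/20 - 2)*(-5) = -1*(-21/20)*(-5) = (21/20)*(-5) = -21/4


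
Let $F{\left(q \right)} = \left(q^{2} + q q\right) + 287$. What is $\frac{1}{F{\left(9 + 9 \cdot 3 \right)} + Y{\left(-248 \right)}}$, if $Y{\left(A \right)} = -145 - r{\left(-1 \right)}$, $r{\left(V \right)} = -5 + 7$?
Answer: $\frac{1}{2732} \approx 0.00036603$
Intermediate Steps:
$r{\left(V \right)} = 2$
$F{\left(q \right)} = 287 + 2 q^{2}$ ($F{\left(q \right)} = \left(q^{2} + q^{2}\right) + 287 = 2 q^{2} + 287 = 287 + 2 q^{2}$)
$Y{\left(A \right)} = -147$ ($Y{\left(A \right)} = -145 - 2 = -147$)
$\frac{1}{F{\left(9 + 9 \cdot 3 \right)} + Y{\left(-248 \right)}} = \frac{1}{\left(287 + 2 \left(9 + 9 \cdot 3\right)^{2}\right) - 147} = \frac{1}{\left(287 + 2 \left(9 + 27\right)^{2}\right) - 147} = \frac{1}{\left(287 + 2 \cdot 36^{2}\right) - 147} = \frac{1}{\left(287 + 2 \cdot 1296\right) - 147} = \frac{1}{\left(287 + 2592\right) - 147} = \frac{1}{2879 - 147} = \frac{1}{2732}$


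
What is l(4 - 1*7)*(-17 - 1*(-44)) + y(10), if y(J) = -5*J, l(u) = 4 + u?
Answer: -23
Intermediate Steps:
l(4 - 1*7)*(-17 - 1*(-44)) + y(10) = (4 + (4 - 1*7))*(-17 - 1*(-44)) - 5*10 = (4 + (4 - 7))*(-17 + 44) - 50 = (4 - 3)*27 - 50 = 1*27 - 50 = 27 - 50 = -23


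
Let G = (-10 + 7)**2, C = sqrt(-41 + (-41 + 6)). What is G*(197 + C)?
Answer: 1773 + 18*I*sqrt(19) ≈ 1773.0 + 78.46*I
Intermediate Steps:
C = 2*I*sqrt(19) (C = sqrt(-41 - 35) = sqrt(-76) = 2*I*sqrt(19) ≈ 8.7178*I)
G = 9 (G = (-3)**2 = 9)
G*(197 + C) = 9*(197 + 2*I*sqrt(19)) = 1773 + 18*I*sqrt(19)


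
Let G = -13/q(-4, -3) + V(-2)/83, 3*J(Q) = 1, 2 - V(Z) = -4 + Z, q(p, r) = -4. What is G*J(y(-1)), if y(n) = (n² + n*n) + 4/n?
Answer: 1111/996 ≈ 1.1155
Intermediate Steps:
y(n) = 2*n² + 4/n (y(n) = (n² + n²) + 4/n = 2*n² + 4/n)
V(Z) = 6 - Z (V(Z) = 2 - (-4 + Z) = 2 + (4 - Z) = 6 - Z)
J(Q) = ⅓ (J(Q) = (⅓)*1 = ⅓)
G = 1111/332 (G = -13/(-4) + (6 - 1*(-2))/83 = -13*(-¼) + (6 + 2)*(1/83) = 13/4 + 8*(1/83) = 13/4 + 8/83 = 1111/332 ≈ 3.3464)
G*J(y(-1)) = (1111/332)*(⅓) = 1111/996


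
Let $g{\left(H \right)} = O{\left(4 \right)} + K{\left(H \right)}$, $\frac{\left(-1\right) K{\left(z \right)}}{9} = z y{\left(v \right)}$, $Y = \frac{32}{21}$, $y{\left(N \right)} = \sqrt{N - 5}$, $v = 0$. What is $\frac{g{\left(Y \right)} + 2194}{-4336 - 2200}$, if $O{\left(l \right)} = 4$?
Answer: $- \frac{1099}{3268} + \frac{12 i \sqrt{5}}{5719} \approx -0.33629 + 0.0046919 i$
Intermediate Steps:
$y{\left(N \right)} = \sqrt{-5 + N}$
$Y = \frac{32}{21}$ ($Y = 32 \cdot \frac{1}{21} = \frac{32}{21} \approx 1.5238$)
$K{\left(z \right)} = - 9 i z \sqrt{5}$ ($K{\left(z \right)} = - 9 z \sqrt{-5 + 0} = - 9 z \sqrt{-5} = - 9 z i \sqrt{5} = - 9 i z \sqrt{5}$)
$g{\left(H \right)} = 4 - 9 i H \sqrt{5}$
$\frac{g{\left(Y \right)} + 2194}{-4336 - 2200} = \frac{\left(4 - 9 i \frac{32}{21} \sqrt{5}\right) + 2194}{-4336 - 2200} = \frac{\left(4 - \frac{96 i \sqrt{5}}{7}\right) + 2194}{-6536} = \left(2198 - \frac{96 i \sqrt{5}}{7}\right) \left(- \frac{1}{6536}\right) = - \frac{1099}{3268} + \frac{12 i \sqrt{5}}{5719}$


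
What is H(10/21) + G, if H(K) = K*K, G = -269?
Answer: -118529/441 ≈ -268.77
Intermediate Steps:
H(K) = K²
H(10/21) + G = (10/21)² - 269 = 100/441 - 269 = -118529/441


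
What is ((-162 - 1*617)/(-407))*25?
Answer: 19475/407 ≈ 47.850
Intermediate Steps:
((-162 - 1*617)/(-407))*25 = ((-162 - 617)*(-1/407))*25 = -779*(-1/407)*25 = (779/407)*25 = 19475/407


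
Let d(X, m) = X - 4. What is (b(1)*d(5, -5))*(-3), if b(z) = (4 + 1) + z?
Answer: -18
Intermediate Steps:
b(z) = 5 + z
d(X, m) = -4 + X
(b(1)*d(5, -5))*(-3) = ((5 + 1)*(-4 + 5))*(-3) = (6*1)*(-3) = 6*(-3) = -18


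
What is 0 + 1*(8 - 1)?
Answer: 7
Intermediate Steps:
0 + 1*(8 - 1) = 0 + 1*7 = 0 + 7 = 7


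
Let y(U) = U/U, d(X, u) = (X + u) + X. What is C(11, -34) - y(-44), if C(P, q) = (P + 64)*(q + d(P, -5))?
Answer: -1276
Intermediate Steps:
d(X, u) = u + 2*X
C(P, q) = (64 + P)*(-5 + q + 2*P) (C(P, q) = (P + 64)*(q + (-5 + 2*P)) = (64 + P)*(-5 + q + 2*P))
y(U) = 1
C(11, -34) - y(-44) = (-320 + 2*11**2 + 64*(-34) + 123*11 + 11*(-34)) - 1*1 = (-320 + 2*121 - 2176 + 1353 - 374) - 1 = (-320 + 242 - 2176 + 1353 - 374) - 1 = -1275 - 1 = -1276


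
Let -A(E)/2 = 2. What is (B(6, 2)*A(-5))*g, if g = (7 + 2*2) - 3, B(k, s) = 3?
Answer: -96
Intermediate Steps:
A(E) = -4 (A(E) = -2*2 = -4)
g = 8 (g = (7 + 4) - 3 = 11 - 3 = 8)
(B(6, 2)*A(-5))*g = (3*(-4))*8 = -12*8 = -96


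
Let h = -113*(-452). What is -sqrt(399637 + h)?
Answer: -sqrt(450713) ≈ -671.35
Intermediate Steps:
h = 51076
-sqrt(399637 + h) = -sqrt(399637 + 51076) = -sqrt(450713)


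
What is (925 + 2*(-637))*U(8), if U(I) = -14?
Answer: 4886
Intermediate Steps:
(925 + 2*(-637))*U(8) = (925 + 2*(-637))*(-14) = (925 - 1274)*(-14) = -349*(-14) = 4886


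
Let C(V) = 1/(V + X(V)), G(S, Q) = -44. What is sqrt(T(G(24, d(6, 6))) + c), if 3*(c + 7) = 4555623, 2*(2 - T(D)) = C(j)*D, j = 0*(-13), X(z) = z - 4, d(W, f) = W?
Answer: sqrt(6074122)/2 ≈ 1232.3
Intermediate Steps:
X(z) = -4 + z
j = 0
C(V) = 1/(-4 + 2*V) (C(V) = 1/(V + (-4 + V)) = 1/(-4 + 2*V))
T(D) = 2 + D/8 (T(D) = 2 - 1/(2*(-2 + 0))*D/2 = 2 - (1/2)/(-2)*D/2 = 2 - (1/2)*(-1/2)*D/2 = 2 - (-1)*D/8 = 2 + D/8)
c = 1518534 (c = -7 + (1/3)*4555623 = -7 + 1518541 = 1518534)
sqrt(T(G(24, d(6, 6))) + c) = sqrt((2 + (1/8)*(-44)) + 1518534) = sqrt((2 - 11/2) + 1518534) = sqrt(-7/2 + 1518534) = sqrt(3037061/2) = sqrt(6074122)/2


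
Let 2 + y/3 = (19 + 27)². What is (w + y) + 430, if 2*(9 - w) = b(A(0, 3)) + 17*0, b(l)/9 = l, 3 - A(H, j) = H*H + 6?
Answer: 13589/2 ≈ 6794.5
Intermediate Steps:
A(H, j) = -3 - H² (A(H, j) = 3 - (H*H + 6) = 3 - (H² + 6) = 3 - (6 + H²) = 3 + (-6 - H²) = -3 - H²)
y = 6342 (y = -6 + 3*(19 + 27)² = -6 + 3*46² = -6 + 3*2116 = -6 + 6348 = 6342)
b(l) = 9*l
w = 45/2 (w = 9 - (9*(-3 - 1*0²) + 17*0)/2 = 9 - (9*(-3 - 1*0) + 0)/2 = 9 - (9*(-3 + 0) + 0)/2 = 9 - (9*(-3) + 0)/2 = 9 - (-27 + 0)/2 = 9 - ½*(-27) = 9 + 27/2 = 45/2 ≈ 22.500)
(w + y) + 430 = (45/2 + 6342) + 430 = 12729/2 + 430 = 13589/2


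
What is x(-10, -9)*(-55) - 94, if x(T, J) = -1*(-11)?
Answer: -699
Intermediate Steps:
x(T, J) = 11
x(-10, -9)*(-55) - 94 = 11*(-55) - 94 = -605 - 94 = -699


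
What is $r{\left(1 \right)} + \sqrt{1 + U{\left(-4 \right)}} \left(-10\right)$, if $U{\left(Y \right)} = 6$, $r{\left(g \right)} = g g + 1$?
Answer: $2 - 10 \sqrt{7} \approx -24.458$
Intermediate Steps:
$r{\left(g \right)} = 1 + g^{2}$ ($r{\left(g \right)} = g^{2} + 1 = 1 + g^{2}$)
$r{\left(1 \right)} + \sqrt{1 + U{\left(-4 \right)}} \left(-10\right) = \left(1 + 1^{2}\right) + \sqrt{1 + 6} \left(-10\right) = \left(1 + 1\right) + \sqrt{7} \left(-10\right) = 2 - 10 \sqrt{7}$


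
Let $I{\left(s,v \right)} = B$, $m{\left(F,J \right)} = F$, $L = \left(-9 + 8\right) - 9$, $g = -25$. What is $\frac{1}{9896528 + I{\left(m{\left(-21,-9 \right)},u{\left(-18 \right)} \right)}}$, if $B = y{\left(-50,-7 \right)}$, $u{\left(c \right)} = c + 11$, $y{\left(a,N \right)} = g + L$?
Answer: $\frac{1}{9896493} \approx 1.0105 \cdot 10^{-7}$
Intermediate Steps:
$L = -10$ ($L = -1 - 9 = -10$)
$y{\left(a,N \right)} = -35$ ($y{\left(a,N \right)} = -25 - 10 = -35$)
$u{\left(c \right)} = 11 + c$
$B = -35$
$I{\left(s,v \right)} = -35$
$\frac{1}{9896528 + I{\left(m{\left(-21,-9 \right)},u{\left(-18 \right)} \right)}} = \frac{1}{9896528 - 35} = \frac{1}{9896493}$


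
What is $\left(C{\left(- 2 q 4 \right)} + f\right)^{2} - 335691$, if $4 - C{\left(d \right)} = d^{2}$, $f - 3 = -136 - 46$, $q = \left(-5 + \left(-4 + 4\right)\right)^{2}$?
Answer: $1613694934$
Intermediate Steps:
$q = 25$ ($q = \left(-5 + 0\right)^{2} = \left(-5\right)^{2} = 25$)
$f = -179$ ($f = 3 - 182 = -179$)
$C{\left(d \right)} = 4 - d^{2}$
$\left(C{\left(- 2 q 4 \right)} + f\right)^{2} - 335691 = \left(\left(4 - \left(\left(-2\right) 25 \cdot 4\right)^{2}\right) - 179\right)^{2} - 335691 = \left(\left(4 - \left(\left(-50\right) 4\right)^{2}\right) - 179\right)^{2} - 335691 = \left(\left(4 - \left(-200\right)^{2}\right) - 179\right)^{2} - 335691 = \left(\left(4 - 40000\right) - 179\right)^{2} - 335691 = \left(-39996 - 179\right)^{2} - 335691 = \left(-40175\right)^{2} - 335691 = 1614030625 - 335691 = 1613694934$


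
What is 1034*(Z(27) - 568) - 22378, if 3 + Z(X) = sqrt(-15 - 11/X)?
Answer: -612792 + 4136*I*sqrt(78)/9 ≈ -6.1279e+5 + 4058.7*I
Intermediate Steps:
Z(X) = -3 + sqrt(-15 - 11/X)
1034*(Z(27) - 568) - 22378 = 1034*((-3 + sqrt(-15 - 11/27)) - 568) - 22378 = 1034*((-3 + sqrt(-416/27)) - 568) - 22378 = 1034*((-3 + 4*I*sqrt(78)/9) - 568) - 22378 = 1034*(-571 + 4*I*sqrt(78)/9) - 22378 = (-590414 + 4136*I*sqrt(78)/9) - 22378 = -612792 + 4136*I*sqrt(78)/9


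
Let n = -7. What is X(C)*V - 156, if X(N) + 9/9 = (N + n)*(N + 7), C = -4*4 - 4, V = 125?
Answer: 43594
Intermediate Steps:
C = -20 (C = -16 - 4 = -20)
X(N) = -1 + (-7 + N)*(7 + N) (X(N) = -1 + (N - 7)*(N + 7) = -1 + (-7 + N)*(7 + N))
X(C)*V - 156 = (-50 + (-20)**2)*125 - 156 = (-50 + 400)*125 - 156 = 350*125 - 156 = 43750 - 156 = 43594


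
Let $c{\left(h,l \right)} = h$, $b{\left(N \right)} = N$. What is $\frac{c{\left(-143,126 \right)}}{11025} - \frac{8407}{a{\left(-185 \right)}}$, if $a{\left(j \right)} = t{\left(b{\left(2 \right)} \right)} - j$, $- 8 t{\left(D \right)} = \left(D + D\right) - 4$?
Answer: $- \frac{18542726}{407925} \approx -45.456$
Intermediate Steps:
$t{\left(D \right)} = \frac{1}{2} - \frac{D}{4}$ ($t{\left(D \right)} = - \frac{\left(D + D\right) - 4}{8} = - \frac{2 D - 4}{8} = - \frac{-4 + 2 D}{8} = \frac{1}{2} - \frac{D}{4}$)
$a{\left(j \right)} = - j$ ($a{\left(j \right)} = \left(\frac{1}{2} - \frac{1}{2}\right) - j = 0 - j = - j$)
$\frac{c{\left(-143,126 \right)}}{11025} - \frac{8407}{a{\left(-185 \right)}} = - \frac{143}{11025} - \frac{8407}{\left(-1\right) \left(-185\right)} = \left(-143\right) \frac{1}{11025} - \frac{8407}{185} = - \frac{143}{11025} - \frac{8407}{185} = - \frac{18542726}{407925}$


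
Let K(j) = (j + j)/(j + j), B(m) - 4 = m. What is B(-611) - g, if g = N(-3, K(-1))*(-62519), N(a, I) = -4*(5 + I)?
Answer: -1501063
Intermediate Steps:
B(m) = 4 + m
K(j) = 1 (K(j) = (2*j)/((2*j)) = (2*j)*(1/(2*j)) = 1)
N(a, I) = -20 - 4*I
g = 1500456 (g = (-20 - 4*1)*(-62519) = (-20 - 4)*(-62519) = -24*(-62519) = 1500456)
B(-611) - g = (4 - 611) - 1*1500456 = -607 - 1500456 = -1501063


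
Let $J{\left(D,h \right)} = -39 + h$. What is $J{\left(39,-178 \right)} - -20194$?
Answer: $19977$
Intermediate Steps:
$J{\left(39,-178 \right)} - -20194 = \left(-39 - 178\right) - -20194 = -217 + 20194 = 19977$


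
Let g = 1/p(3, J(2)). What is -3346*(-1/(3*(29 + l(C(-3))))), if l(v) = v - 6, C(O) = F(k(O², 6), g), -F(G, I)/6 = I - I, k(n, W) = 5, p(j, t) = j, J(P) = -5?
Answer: 3346/69 ≈ 48.493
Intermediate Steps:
g = ⅓ (g = 1/3 = ⅓ ≈ 0.33333)
F(G, I) = 0 (F(G, I) = -6*(I - I) = -6*0 = 0)
C(O) = 0
l(v) = -6 + v
-3346*(-1/(3*(29 + l(C(-3))))) = -3346*(-1/(3*(29 + (-6 + 0)))) = -3346*(-1/(3*(29 - 6))) = -3346/((-3*23)) = -3346/(-69) = -3346*(-1/69) = 3346/69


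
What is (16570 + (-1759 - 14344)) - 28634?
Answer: -28167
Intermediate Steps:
(16570 + (-1759 - 14344)) - 28634 = (16570 - 16103) - 28634 = 467 - 28634 = -28167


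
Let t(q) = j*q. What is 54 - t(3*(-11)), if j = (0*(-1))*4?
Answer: 54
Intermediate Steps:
j = 0 (j = 0*4 = 0)
t(q) = 0 (t(q) = 0*q = 0)
54 - t(3*(-11)) = 54 - 1*0 = 54 + 0 = 54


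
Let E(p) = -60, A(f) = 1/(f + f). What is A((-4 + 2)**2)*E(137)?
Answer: -15/2 ≈ -7.5000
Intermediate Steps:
A(f) = 1/(2*f)
A((-4 + 2)**2)*E(137) = (1/(2*((-4 + 2)**2)))*(-60) = (1/(2*((-2)**2)))*(-60) = ((1/2)/4)*(-60) = ((1/2)*(1/4))*(-60) = (1/8)*(-60) = -15/2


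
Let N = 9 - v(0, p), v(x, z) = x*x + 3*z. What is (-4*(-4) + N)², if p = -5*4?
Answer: 7225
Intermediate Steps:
p = -20
v(x, z) = x² + 3*z
N = 69 (N = 9 - (0² + 3*(-20)) = 9 - (0 - 60) = 9 - 1*(-60) = 9 + 60 = 69)
(-4*(-4) + N)² = (-4*(-4) + 69)² = (16 + 69)² = 85² = 7225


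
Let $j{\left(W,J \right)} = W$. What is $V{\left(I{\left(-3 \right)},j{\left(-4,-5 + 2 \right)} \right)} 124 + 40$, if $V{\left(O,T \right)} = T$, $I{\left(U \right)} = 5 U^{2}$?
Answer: $-456$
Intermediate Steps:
$V{\left(I{\left(-3 \right)},j{\left(-4,-5 + 2 \right)} \right)} 124 + 40 = \left(-4\right) 124 + 40 = -496 + 40 = -456$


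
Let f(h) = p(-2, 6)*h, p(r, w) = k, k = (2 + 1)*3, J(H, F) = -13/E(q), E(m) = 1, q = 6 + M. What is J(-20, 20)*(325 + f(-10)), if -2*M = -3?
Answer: -3055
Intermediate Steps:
M = 3/2 (M = -½*(-3) = 3/2 ≈ 1.5000)
q = 15/2 (q = 6 + 3/2 = 15/2 ≈ 7.5000)
J(H, F) = -13 (J(H, F) = -13/1 = -13*1 = -13)
k = 9 (k = 3*3 = 9)
p(r, w) = 9
f(h) = 9*h
J(-20, 20)*(325 + f(-10)) = -13*(325 + 9*(-10)) = -13*(325 - 90) = -13*235 = -3055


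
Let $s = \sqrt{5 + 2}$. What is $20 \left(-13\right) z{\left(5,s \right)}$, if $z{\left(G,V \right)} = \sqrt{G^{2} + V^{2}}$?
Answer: $- 1040 \sqrt{2} \approx -1470.8$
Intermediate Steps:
$s = \sqrt{7} \approx 2.6458$
$20 \left(-13\right) z{\left(5,s \right)} = 20 \left(-13\right) \sqrt{5^{2} + \left(\sqrt{7}\right)^{2}} = - 260 \sqrt{25 + 7} = - 260 \sqrt{32} = - 260 \cdot 4 \sqrt{2} = - 1040 \sqrt{2}$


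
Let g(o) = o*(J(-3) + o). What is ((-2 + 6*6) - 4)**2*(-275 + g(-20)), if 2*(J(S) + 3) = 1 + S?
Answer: 184500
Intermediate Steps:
J(S) = -5/2 + S/2 (J(S) = -3 + (1 + S)/2 = -3 + (1/2 + S/2) = -5/2 + S/2)
g(o) = o*(-4 + o) (g(o) = o*((-5/2 + (1/2)*(-3)) + o) = o*((-5/2 - 3/2) + o) = o*(-4 + o))
((-2 + 6*6) - 4)**2*(-275 + g(-20)) = ((-2 + 6*6) - 4)**2*(-275 - 20*(-4 - 20)) = ((-2 + 36) - 4)**2*(-275 - 20*(-24)) = (34 - 4)**2*(-275 + 480) = 30**2*205 = 900*205 = 184500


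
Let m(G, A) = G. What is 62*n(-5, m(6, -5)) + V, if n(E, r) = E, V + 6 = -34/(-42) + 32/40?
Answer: -33011/105 ≈ -314.39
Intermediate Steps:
V = -461/105 (V = -6 + (-34/(-42) + 32/40) = -6 + (-34*(-1/42) + 32*(1/40)) = -6 + (17/21 + ⅘) = -6 + 169/105 = -461/105 ≈ -4.3905)
62*n(-5, m(6, -5)) + V = 62*(-5) - 461/105 = -310 - 461/105 = -33011/105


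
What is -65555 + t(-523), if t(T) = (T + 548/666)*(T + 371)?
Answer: 4600705/333 ≈ 13816.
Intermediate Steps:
t(T) = (371 + T)*(274/333 + T) (t(T) = (T + 548*(1/666))*(371 + T) = (T + 274/333)*(371 + T) = (274/333 + T)*(371 + T) = (371 + T)*(274/333 + T))
-65555 + t(-523) = -65555 + (101654/333 + (-523)**2 + (123817/333)*(-523)) = -65555 + (101654/333 + 273529 - 64756291/333) = -65555 + 26430520/333 = 4600705/333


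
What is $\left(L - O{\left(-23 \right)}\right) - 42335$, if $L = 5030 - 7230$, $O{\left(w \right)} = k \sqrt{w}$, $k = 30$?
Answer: $-44535 - 30 i \sqrt{23} \approx -44535.0 - 143.88 i$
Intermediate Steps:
$O{\left(w \right)} = 30 \sqrt{w}$
$L = -2200$ ($L = 5030 - 7230 = -2200$)
$\left(L - O{\left(-23 \right)}\right) - 42335 = \left(-2200 - 30 \sqrt{-23}\right) - 42335 = \left(-2200 - 30 i \sqrt{23}\right) - 42335 = -44535 - 30 i \sqrt{23}$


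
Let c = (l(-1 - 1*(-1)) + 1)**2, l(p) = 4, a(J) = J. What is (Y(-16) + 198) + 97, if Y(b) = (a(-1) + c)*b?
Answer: -89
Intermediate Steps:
c = 25 (c = (4 + 1)**2 = 5**2 = 25)
Y(b) = 24*b (Y(b) = (-1 + 25)*b = 24*b)
(Y(-16) + 198) + 97 = (24*(-16) + 198) + 97 = (-384 + 198) + 97 = -186 + 97 = -89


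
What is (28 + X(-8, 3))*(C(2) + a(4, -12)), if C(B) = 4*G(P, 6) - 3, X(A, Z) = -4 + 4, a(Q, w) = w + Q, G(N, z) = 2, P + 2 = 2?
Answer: -84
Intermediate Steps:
P = 0 (P = -2 + 2 = 0)
a(Q, w) = Q + w
X(A, Z) = 0
C(B) = 5 (C(B) = 4*2 - 3 = 8 - 3 = 5)
(28 + X(-8, 3))*(C(2) + a(4, -12)) = (28 + 0)*(5 + (4 - 12)) = 28*(5 - 8) = 28*(-3) = -84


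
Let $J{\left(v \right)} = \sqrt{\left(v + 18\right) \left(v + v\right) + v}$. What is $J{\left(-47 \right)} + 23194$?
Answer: $23194 + \sqrt{2679} \approx 23246.0$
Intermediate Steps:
$J{\left(v \right)} = \sqrt{v + 2 v \left(18 + v\right)}$ ($J{\left(v \right)} = \sqrt{\left(18 + v\right) 2 v + v} = \sqrt{2 v \left(18 + v\right) + v} = \sqrt{v + 2 v \left(18 + v\right)}$)
$J{\left(-47 \right)} + 23194 = \sqrt{- 47 \left(37 + 2 \left(-47\right)\right)} + 23194 = \sqrt{- 47 \left(37 - 94\right)} + 23194 = \sqrt{\left(-47\right) \left(-57\right)} + 23194 = \sqrt{2679} + 23194 = 23194 + \sqrt{2679}$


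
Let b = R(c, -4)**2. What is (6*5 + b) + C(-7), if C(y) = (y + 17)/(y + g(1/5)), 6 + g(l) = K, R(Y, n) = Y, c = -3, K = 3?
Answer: 38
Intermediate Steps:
g(l) = -3 (g(l) = -6 + 3 = -3)
b = 9 (b = (-3)**2 = 9)
C(y) = (17 + y)/(-3 + y) (C(y) = (y + 17)/(y - 3) = (17 + y)/(-3 + y))
(6*5 + b) + C(-7) = (6*5 + 9) + (17 - 7)/(-3 - 7) = (30 + 9) + 10/(-10) = 39 - 1/10*10 = 39 - 1 = 38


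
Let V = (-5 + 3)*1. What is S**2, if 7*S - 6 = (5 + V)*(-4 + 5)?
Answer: 81/49 ≈ 1.6531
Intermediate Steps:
V = -2 (V = -2*1 = -2)
S = 9/7 (S = 6/7 + ((5 - 2)*(-4 + 5))/7 = 6/7 + (3*1)/7 = 6/7 + (1/7)*3 = 6/7 + 3/7 = 9/7 ≈ 1.2857)
S**2 = (9/7)**2 = 81/49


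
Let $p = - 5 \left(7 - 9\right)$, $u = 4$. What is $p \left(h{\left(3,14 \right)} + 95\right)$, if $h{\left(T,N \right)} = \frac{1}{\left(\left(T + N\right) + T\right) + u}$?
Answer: $\frac{11405}{12} \approx 950.42$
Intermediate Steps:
$p = 10$ ($p = \left(-5\right) \left(-2\right) = 10$)
$h{\left(T,N \right)} = \frac{1}{4 + N + 2 T}$ ($h{\left(T,N \right)} = \frac{1}{\left(\left(T + N\right) + T\right) + 4} = \frac{1}{\left(\left(N + T\right) + T\right) + 4} = \frac{1}{\left(N + 2 T\right) + 4} = \frac{1}{4 + N + 2 T}$)
$p \left(h{\left(3,14 \right)} + 95\right) = 10 \left(\frac{1}{4 + 14 + 2 \cdot 3} + 95\right) = 10 \left(\frac{1}{4 + 14 + 6} + 95\right) = 10 \left(\frac{1}{24} + 95\right) = 10 \cdot \frac{2281}{24} = \frac{11405}{12}$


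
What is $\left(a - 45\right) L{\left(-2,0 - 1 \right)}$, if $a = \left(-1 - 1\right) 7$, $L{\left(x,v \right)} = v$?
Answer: $59$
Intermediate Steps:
$a = -14$ ($a = \left(-2\right) 7 = -14$)
$\left(a - 45\right) L{\left(-2,0 - 1 \right)} = \left(-14 - 45\right) \left(0 - 1\right) = \left(-59\right) \left(-1\right) = 59$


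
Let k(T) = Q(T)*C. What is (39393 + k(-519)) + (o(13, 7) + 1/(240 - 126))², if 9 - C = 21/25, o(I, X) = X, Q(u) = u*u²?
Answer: -370618357861331/324900 ≈ -1.1407e+9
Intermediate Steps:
Q(u) = u³
C = 204/25 (C = 9 - 21/25 = 204/25 ≈ 8.1600)
k(T) = 204*T³/25 (k(T) = T³*(204/25) = 204*T³/25)
(39393 + k(-519)) + (o(13, 7) + 1/(240 - 126))² = (39393 + (204/25)*(-519)³) + (7 + 1/(240 - 126))² = (39393 + (204/25)*(-139798359)) + (7 + 1/114)² = (39393 - 28518865236/25) + (7 + 1/114)² = -28517880411/25 + (799/114)² = -28517880411/25 + 638401/12996 = -370618357861331/324900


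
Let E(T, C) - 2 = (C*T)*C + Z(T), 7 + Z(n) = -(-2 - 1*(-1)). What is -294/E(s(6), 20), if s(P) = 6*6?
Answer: -147/7198 ≈ -0.020422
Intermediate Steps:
Z(n) = -6 (Z(n) = -7 - (-2 - 1*(-1)) = -7 - (-2 + 1) = -7 - 1*(-1) = -7 + 1 = -6)
s(P) = 36
E(T, C) = -4 + T*C² (E(T, C) = 2 + ((C*T)*C - 6) = 2 + (T*C² - 6) = 2 + (-6 + T*C²) = -4 + T*C²)
-294/E(s(6), 20) = -294/(-4 + 36*20²) = -294/(-4 + 36*400) = -294/(-4 + 14400) = -294/14396 = -294*1/14396 = -147/7198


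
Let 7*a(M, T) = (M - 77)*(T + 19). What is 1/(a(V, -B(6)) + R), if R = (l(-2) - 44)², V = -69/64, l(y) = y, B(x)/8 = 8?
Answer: 448/1172833 ≈ 0.00038198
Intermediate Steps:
B(x) = 64 (B(x) = 8*8 = 64)
V = -69/64 (V = -69*1/64 = -69/64 ≈ -1.0781)
a(M, T) = (-77 + M)*(19 + T)/7 (a(M, T) = ((M - 77)*(T + 19))/7 = ((-77 + M)*(19 + T))/7 = (-77 + M)*(19 + T)/7)
R = 2116 (R = (-2 - 44)² = (-46)² = 2116)
1/(a(V, -B(6)) + R) = 1/((-209 - (-11)*64 + (19/7)*(-69/64) + (⅐)*(-69/64)*(-1*64)) + 2116) = 1/((-209 - 11*(-64) - 1311/448 + (⅐)*(-69/64)*(-64)) + 2116) = 1/((-209 + 704 - 1311/448 + 69/7) + 2116) = 1/(224865/448 + 2116) = 1/(1172833/448) = 448/1172833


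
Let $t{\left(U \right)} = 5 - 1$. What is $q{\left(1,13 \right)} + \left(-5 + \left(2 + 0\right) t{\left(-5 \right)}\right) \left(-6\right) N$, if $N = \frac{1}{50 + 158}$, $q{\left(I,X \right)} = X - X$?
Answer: $- \frac{9}{104} \approx -0.086538$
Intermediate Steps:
$q{\left(I,X \right)} = 0$
$t{\left(U \right)} = 4$ ($t{\left(U \right)} = 5 - 1 = 4$)
$N = \frac{1}{208} \approx 0.0048077$
$q{\left(1,13 \right)} + \left(-5 + \left(2 + 0\right) t{\left(-5 \right)}\right) \left(-6\right) N = 0 + \left(-5 + \left(2 + 0\right) 4\right) \left(-6\right) \frac{1}{208} = 0 + \left(-5 + 2 \cdot 4\right) \left(-6\right) \frac{1}{208} = 0 + \left(-5 + 8\right) \left(-6\right) \frac{1}{208} = 0 + 3 \left(-6\right) \frac{1}{208} = 0 - \frac{9}{104} = - \frac{9}{104}$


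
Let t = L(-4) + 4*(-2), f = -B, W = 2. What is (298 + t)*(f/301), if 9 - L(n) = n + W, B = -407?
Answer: 407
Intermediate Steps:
L(n) = 7 - n (L(n) = 9 - (n + 2) = 9 - (2 + n) = 9 + (-2 - n) = 7 - n)
f = 407 (f = -1*(-407) = 407)
t = 3 (t = (7 - 1*(-4)) + 4*(-2) = (7 + 4) - 8 = 11 - 8 = 3)
(298 + t)*(f/301) = (298 + 3)*(407/301) = 301*(407*(1/301)) = 301*(407/301) = 407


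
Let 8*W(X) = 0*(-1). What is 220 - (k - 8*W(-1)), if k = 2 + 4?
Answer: 214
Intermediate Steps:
k = 6
W(X) = 0 (W(X) = (0*(-1))/8 = (⅛)*0 = 0)
220 - (k - 8*W(-1)) = 220 - (6 - 8*0) = 220 - (6 + 0) = 220 - 1*6 = 220 - 6 = 214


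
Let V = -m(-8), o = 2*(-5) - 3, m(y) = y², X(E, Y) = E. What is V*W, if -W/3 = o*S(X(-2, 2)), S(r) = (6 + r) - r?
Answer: -14976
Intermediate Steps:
o = -13 (o = -10 - 3 = -13)
S(r) = 6
V = -64 (V = -1*(-8)² = -1*64 = -64)
W = 234 (W = -(-39)*6 = -3*(-78) = 234)
V*W = -64*234 = -14976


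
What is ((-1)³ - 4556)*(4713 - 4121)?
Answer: -2697744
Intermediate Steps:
((-1)³ - 4556)*(4713 - 4121) = (-1 - 4556)*592 = -4557*592 = -2697744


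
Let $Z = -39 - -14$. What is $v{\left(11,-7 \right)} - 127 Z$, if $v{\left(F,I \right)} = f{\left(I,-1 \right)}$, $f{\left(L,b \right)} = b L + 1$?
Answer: $3183$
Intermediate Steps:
$Z = -25$ ($Z = -39 + 14 = -25$)
$f{\left(L,b \right)} = 1 + L b$ ($f{\left(L,b \right)} = L b + 1 = 1 + L b$)
$v{\left(F,I \right)} = 1 - I$ ($v{\left(F,I \right)} = 1 + I \left(-1\right) = 1 - I$)
$v{\left(11,-7 \right)} - 127 Z = \left(1 - -7\right) - -3175 = \left(1 + 7\right) + 3175 = 8 + 3175 = 3183$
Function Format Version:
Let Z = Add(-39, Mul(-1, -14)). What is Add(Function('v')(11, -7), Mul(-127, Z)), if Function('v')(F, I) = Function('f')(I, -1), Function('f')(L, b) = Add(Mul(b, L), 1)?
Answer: 3183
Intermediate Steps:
Z = -25 (Z = Add(-39, 14) = -25)
Function('f')(L, b) = Add(1, Mul(L, b)) (Function('f')(L, b) = Add(Mul(L, b), 1) = Add(1, Mul(L, b)))
Function('v')(F, I) = Add(1, Mul(-1, I)) (Function('v')(F, I) = Add(1, Mul(I, -1)) = Add(1, Mul(-1, I)))
Add(Function('v')(11, -7), Mul(-127, Z)) = Add(Add(1, Mul(-1, -7)), Mul(-127, -25)) = Add(Add(1, 7), 3175) = Add(8, 3175) = 3183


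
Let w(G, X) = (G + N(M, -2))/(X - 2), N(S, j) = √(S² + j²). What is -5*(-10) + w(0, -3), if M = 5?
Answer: 50 - √29/5 ≈ 48.923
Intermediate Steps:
w(G, X) = (G + √29)/(-2 + X) (w(G, X) = (G + √(5² + (-2)²))/(X - 2) = (G + √(25 + 4))/(-2 + X) = (G + √29)/(-2 + X))
-5*(-10) + w(0, -3) = -5*(-10) + (0 + √29)/(-2 - 3) = 50 + √29/(-5) = 50 - √29/5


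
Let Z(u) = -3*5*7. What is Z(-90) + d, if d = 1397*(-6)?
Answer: -8487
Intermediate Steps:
d = -8382
Z(u) = -105 (Z(u) = -15*7 = -105)
Z(-90) + d = -105 - 8382 = -8487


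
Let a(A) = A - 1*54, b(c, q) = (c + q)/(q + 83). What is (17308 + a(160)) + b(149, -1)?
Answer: 714048/41 ≈ 17416.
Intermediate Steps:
b(c, q) = (c + q)/(83 + q)
a(A) = -54 + A (a(A) = A - 54 = -54 + A)
(17308 + a(160)) + b(149, -1) = (17308 + (-54 + 160)) + (149 - 1)/(83 - 1) = (17308 + 106) + 148/82 = 17414 + (1/82)*148 = 17414 + 74/41 = 714048/41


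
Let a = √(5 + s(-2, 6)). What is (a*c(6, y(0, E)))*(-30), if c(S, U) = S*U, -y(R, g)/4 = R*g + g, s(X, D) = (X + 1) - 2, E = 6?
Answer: 4320*√2 ≈ 6109.4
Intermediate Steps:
s(X, D) = -1 + X (s(X, D) = (1 + X) - 2 = -1 + X)
y(R, g) = -4*g - 4*R*g (y(R, g) = -4*(R*g + g) = -4*(g + R*g) = -4*g - 4*R*g)
a = √2 (a = √(5 + (-1 - 2)) = √(5 - 3) = √2 ≈ 1.4142)
(a*c(6, y(0, E)))*(-30) = (√2*(6*(-4*6*(1 + 0))))*(-30) = (√2*(6*(-4*6*1)))*(-30) = (√2*(6*(-24)))*(-30) = (√2*(-144))*(-30) = -144*√2*(-30) = 4320*√2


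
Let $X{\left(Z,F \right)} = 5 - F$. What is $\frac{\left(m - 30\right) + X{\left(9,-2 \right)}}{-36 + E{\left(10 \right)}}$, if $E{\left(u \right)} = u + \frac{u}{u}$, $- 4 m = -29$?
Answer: $\frac{63}{100} \approx 0.63$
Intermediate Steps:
$m = \frac{29}{4}$ ($m = \left(- \frac{1}{4}\right) \left(-29\right) = \frac{29}{4} \approx 7.25$)
$E{\left(u \right)} = 1 + u$ ($E{\left(u \right)} = u + 1 = 1 + u$)
$\frac{\left(m - 30\right) + X{\left(9,-2 \right)}}{-36 + E{\left(10 \right)}} = \frac{\left(\frac{29}{4} - 30\right) + \left(5 - -2\right)}{-36 + \left(1 + 10\right)} = \frac{- \frac{91}{4} + \left(5 + 2\right)}{-36 + 11} = \frac{- \frac{91}{4} + 7}{-25} = \left(- \frac{1}{25}\right) \left(- \frac{63}{4}\right) = \frac{63}{100}$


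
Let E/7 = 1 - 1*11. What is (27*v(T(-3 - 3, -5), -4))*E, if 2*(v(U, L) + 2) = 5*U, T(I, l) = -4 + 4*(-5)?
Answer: 117180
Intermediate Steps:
E = -70 (E = 7*(1 - 1*11) = 7*(1 - 11) = 7*(-10) = -70)
T(I, l) = -24 (T(I, l) = -4 - 20 = -24)
v(U, L) = -2 + 5*U/2 (v(U, L) = -2 + (5*U)/2 = -2 + 5*U/2)
(27*v(T(-3 - 3, -5), -4))*E = (27*(-2 + (5/2)*(-24)))*(-70) = (27*(-2 - 60))*(-70) = (27*(-62))*(-70) = -1674*(-70) = 117180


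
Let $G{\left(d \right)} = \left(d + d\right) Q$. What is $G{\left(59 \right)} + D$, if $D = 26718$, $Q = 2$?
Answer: $26954$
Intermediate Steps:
$G{\left(d \right)} = 4 d$ ($G{\left(d \right)} = \left(d + d\right) 2 = 2 d 2 = 4 d$)
$G{\left(59 \right)} + D = 4 \cdot 59 + 26718 = 236 + 26718 = 26954$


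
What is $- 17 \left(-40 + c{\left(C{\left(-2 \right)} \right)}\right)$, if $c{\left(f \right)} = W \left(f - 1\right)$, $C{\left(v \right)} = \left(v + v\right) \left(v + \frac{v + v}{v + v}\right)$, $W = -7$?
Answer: $1037$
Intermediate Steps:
$C{\left(v \right)} = 2 v \left(1 + v\right)$ ($C{\left(v \right)} = 2 v \left(v + \frac{2 v}{2 v}\right) = 2 v \left(v + 2 v \frac{1}{2 v}\right) = 2 v \left(v + 1\right) = 2 v \left(1 + v\right)$)
$c{\left(f \right)} = 7 - 7 f$ ($c{\left(f \right)} = - 7 \left(f - 1\right) = - 7 \left(-1 + f\right) = 7 - 7 f$)
$- 17 \left(-40 + c{\left(C{\left(-2 \right)} \right)}\right) = - 17 \left(-40 + \left(7 - 7 \cdot 2 \left(-2\right) \left(1 - 2\right)\right)\right) = - 17 \left(-40 + \left(7 - 7 \cdot 2 \left(-2\right) \left(-1\right)\right)\right) = - 17 \left(-40 + \left(7 - 28\right)\right) = - 17 \left(-40 - 21\right) = \left(-17\right) \left(-61\right) = 1037$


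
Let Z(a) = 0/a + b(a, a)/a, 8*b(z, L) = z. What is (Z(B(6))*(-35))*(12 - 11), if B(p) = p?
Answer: -35/8 ≈ -4.3750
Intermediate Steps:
b(z, L) = z/8
Z(a) = ⅛ (Z(a) = 0/a + (a/8)/a = 0 + ⅛ = ⅛)
(Z(B(6))*(-35))*(12 - 11) = ((⅛)*(-35))*(12 - 11) = -35/8*1 = -35/8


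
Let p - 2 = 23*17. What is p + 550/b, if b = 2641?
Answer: 1038463/2641 ≈ 393.21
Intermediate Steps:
p = 393 (p = 2 + 23*17 = 2 + 391 = 393)
p + 550/b = 393 + 550/2641 = 1038463/2641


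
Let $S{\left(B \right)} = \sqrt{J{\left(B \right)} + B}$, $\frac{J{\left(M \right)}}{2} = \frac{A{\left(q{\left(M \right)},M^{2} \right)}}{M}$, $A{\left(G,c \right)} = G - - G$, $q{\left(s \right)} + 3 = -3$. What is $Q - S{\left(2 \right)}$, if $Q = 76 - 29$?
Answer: $47 - i \sqrt{10} \approx 47.0 - 3.1623 i$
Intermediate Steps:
$q{\left(s \right)} = -6$ ($q{\left(s \right)} = -3 - 3 = -6$)
$A{\left(G,c \right)} = 2 G$ ($A{\left(G,c \right)} = G + G = 2 G$)
$J{\left(M \right)} = - \frac{24}{M}$ ($J{\left(M \right)} = 2 \frac{2 \left(-6\right)}{M} = 2 \left(- \frac{12}{M}\right) = - \frac{24}{M}$)
$S{\left(B \right)} = \sqrt{B - \frac{24}{B}}$ ($S{\left(B \right)} = \sqrt{- \frac{24}{B} + B} = \sqrt{B - \frac{24}{B}}$)
$Q = 47$ ($Q = 76 - 29 = 47$)
$Q - S{\left(2 \right)} = 47 - \sqrt{2 - \frac{24}{2}} = 47 - \sqrt{2 - 12} = 47 - \sqrt{-10} = 47 - i \sqrt{10}$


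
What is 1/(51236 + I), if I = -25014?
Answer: 1/26222 ≈ 3.8136e-5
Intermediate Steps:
1/(51236 + I) = 1/(51236 - 25014) = 1/26222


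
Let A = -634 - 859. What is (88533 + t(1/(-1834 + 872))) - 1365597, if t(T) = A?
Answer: -1278557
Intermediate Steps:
A = -1493
t(T) = -1493
(88533 + t(1/(-1834 + 872))) - 1365597 = (88533 - 1493) - 1365597 = 87040 - 1365597 = -1278557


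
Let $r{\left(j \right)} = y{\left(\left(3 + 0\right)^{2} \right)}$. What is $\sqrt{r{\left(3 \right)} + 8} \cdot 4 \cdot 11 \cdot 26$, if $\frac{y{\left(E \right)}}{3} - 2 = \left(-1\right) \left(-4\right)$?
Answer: $1144 \sqrt{26} \approx 5833.3$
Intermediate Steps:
$y{\left(E \right)} = 18$ ($y{\left(E \right)} = 6 + 3 \left(\left(-1\right) \left(-4\right)\right) = 6 + 3 \cdot 4 = 6 + 12 = 18$)
$r{\left(j \right)} = 18$
$\sqrt{r{\left(3 \right)} + 8} \cdot 4 \cdot 11 \cdot 26 = \sqrt{18 + 8} \cdot 4 \cdot 11 \cdot 26 = \sqrt{26} \cdot 44 \cdot 26 = 44 \sqrt{26} \cdot 26 = 1144 \sqrt{26}$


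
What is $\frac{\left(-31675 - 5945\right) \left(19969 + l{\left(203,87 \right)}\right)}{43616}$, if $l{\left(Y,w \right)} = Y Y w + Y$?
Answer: $- \frac{33908363775}{10904} \approx -3.1097 \cdot 10^{6}$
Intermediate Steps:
$l{\left(Y,w \right)} = Y + w Y^{2}$ ($l{\left(Y,w \right)} = Y^{2} w + Y = w Y^{2} + Y = Y + w Y^{2}$)
$\frac{\left(-31675 - 5945\right) \left(19969 + l{\left(203,87 \right)}\right)}{43616} = \frac{\left(-31675 - 5945\right) \left(19969 + 203 \left(1 + 203 \cdot 87\right)\right)}{43616} = - 37620 \left(19969 + 203 \left(1 + 17661\right)\right) \frac{1}{43616} = - 37620 \left(19969 + 203 \cdot 17662\right) \frac{1}{43616} = - 37620 \left(19969 + 3585386\right) \frac{1}{43616} = \left(-37620\right) 3605355 \cdot \frac{1}{43616} = \left(-135633455100\right) \frac{1}{43616} = - \frac{33908363775}{10904}$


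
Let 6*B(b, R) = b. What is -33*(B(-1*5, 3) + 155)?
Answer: -10175/2 ≈ -5087.5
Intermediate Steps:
B(b, R) = b/6
-33*(B(-1*5, 3) + 155) = -33*((-1*5)/6 + 155) = -33*((1/6)*(-5) + 155) = -33*(-5/6 + 155) = -33*925/6 = -10175/2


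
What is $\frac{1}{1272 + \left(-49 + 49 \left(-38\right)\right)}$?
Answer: $- \frac{1}{639} \approx -0.0015649$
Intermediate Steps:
$\frac{1}{1272 + \left(-49 + 49 \left(-38\right)\right)} = \frac{1}{1272 - 1911} = \frac{1}{-639} = - \frac{1}{639}$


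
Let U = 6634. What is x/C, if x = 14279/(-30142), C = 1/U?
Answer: -47363443/15071 ≈ -3142.7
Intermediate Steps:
C = 1/6634 ≈ 0.00015074
x = -14279/30142 (x = 14279*(-1/30142) = -14279/30142 ≈ -0.47372)
x/C = -14279/(30142*1/6634) = -14279/30142*6634 = -47363443/15071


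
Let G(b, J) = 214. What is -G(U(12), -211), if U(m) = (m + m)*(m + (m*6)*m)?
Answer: -214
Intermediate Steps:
U(m) = 2*m*(m + 6*m**2) (U(m) = (2*m)*(m + (6*m)*m) = (2*m)*(m + 6*m**2) = 2*m*(m + 6*m**2))
-G(U(12), -211) = -1*214 = -214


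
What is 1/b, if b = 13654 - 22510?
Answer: -1/8856 ≈ -0.00011292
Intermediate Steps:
b = -8856
1/b = 1/(-8856) = -1/8856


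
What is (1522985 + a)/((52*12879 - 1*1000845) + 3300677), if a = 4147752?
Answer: 5670737/2969540 ≈ 1.9096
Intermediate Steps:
(1522985 + a)/((52*12879 - 1*1000845) + 3300677) = (1522985 + 4147752)/((52*12879 - 1*1000845) + 3300677) = 5670737/((669708 - 1000845) + 3300677) = 5670737/(-331137 + 3300677) = 5670737/2969540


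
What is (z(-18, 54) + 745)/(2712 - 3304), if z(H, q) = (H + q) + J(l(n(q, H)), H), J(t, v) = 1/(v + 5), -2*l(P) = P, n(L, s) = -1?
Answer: -1269/962 ≈ -1.3191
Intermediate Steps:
l(P) = -P/2
J(t, v) = 1/(5 + v)
z(H, q) = H + q + 1/(5 + H) (z(H, q) = (H + q) + 1/(5 + H) = H + q + 1/(5 + H))
(z(-18, 54) + 745)/(2712 - 3304) = ((1 + (5 - 18)*(-18 + 54))/(5 - 18) + 745)/(2712 - 3304) = ((1 - 13*36)/(-13) + 745)/(-592) = (-(1 - 468)/13 + 745)*(-1/592) = (-1/13*(-467) + 745)*(-1/592) = (467/13 + 745)*(-1/592) = (10152/13)*(-1/592) = -1269/962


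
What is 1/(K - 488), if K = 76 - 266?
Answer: -1/678 ≈ -0.0014749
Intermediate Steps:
K = -190
1/(K - 488) = 1/(-190 - 488) = 1/(-678) = -1/678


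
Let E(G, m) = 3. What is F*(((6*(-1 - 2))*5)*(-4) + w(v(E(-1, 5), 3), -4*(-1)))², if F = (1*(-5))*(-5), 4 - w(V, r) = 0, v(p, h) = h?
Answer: 3312400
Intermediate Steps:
w(V, r) = 4 (w(V, r) = 4 - 1*0 = 4 + 0 = 4)
F = 25 (F = -5*(-5) = 25)
F*(((6*(-1 - 2))*5)*(-4) + w(v(E(-1, 5), 3), -4*(-1)))² = 25*(((6*(-1 - 2))*5)*(-4) + 4)² = 25*(((6*(-3))*5)*(-4) + 4)² = 25*(-18*5*(-4) + 4)² = 25*(-90*(-4) + 4)² = 25*(360 + 4)² = 25*364² = 25*132496 = 3312400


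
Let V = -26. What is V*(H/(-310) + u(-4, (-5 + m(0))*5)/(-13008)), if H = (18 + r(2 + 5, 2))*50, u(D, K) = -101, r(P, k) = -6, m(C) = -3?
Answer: 10105537/201624 ≈ 50.121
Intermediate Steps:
H = 600 (H = (18 - 6)*50 = 12*50 = 600)
V*(H/(-310) + u(-4, (-5 + m(0))*5)/(-13008)) = -26*(600/(-310) - 101/(-13008)) = -26*(600*(-1/310) - 101*(-1/13008)) = -26*(-60/31 + 101/13008) = -26*(-777349/403248) = 10105537/201624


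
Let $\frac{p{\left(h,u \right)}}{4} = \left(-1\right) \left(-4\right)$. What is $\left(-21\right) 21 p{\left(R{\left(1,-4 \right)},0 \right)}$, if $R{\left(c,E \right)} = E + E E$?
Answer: $-7056$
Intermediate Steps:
$R{\left(c,E \right)} = E + E^{2}$
$p{\left(h,u \right)} = 16$ ($p{\left(h,u \right)} = 4 \left(\left(-1\right) \left(-4\right)\right) = 4 \cdot 4 = 16$)
$\left(-21\right) 21 p{\left(R{\left(1,-4 \right)},0 \right)} = \left(-21\right) 21 \cdot 16 = \left(-441\right) 16 = -7056$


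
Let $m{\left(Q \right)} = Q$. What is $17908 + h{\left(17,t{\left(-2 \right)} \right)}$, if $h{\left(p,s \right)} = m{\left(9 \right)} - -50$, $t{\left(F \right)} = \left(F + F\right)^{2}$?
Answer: $17967$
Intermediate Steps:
$t{\left(F \right)} = 4 F^{2}$ ($t{\left(F \right)} = \left(2 F\right)^{2} = 4 F^{2}$)
$h{\left(p,s \right)} = 59$ ($h{\left(p,s \right)} = 9 - -50 = 9 + 50 = 59$)
$17908 + h{\left(17,t{\left(-2 \right)} \right)} = 17908 + 59 = 17967$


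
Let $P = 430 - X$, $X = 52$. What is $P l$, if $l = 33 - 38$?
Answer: $-1890$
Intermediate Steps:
$l = -5$
$P = 378$ ($P = 430 - 52 = 378$)
$P l = 378 \left(-5\right) = -1890$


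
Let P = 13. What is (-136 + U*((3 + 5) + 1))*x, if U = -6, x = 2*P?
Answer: -4940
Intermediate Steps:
x = 26 (x = 2*13 = 26)
(-136 + U*((3 + 5) + 1))*x = (-136 - 6*((3 + 5) + 1))*26 = (-136 - 6*(8 + 1))*26 = (-136 - 6*9)*26 = (-136 - 54)*26 = -190*26 = -4940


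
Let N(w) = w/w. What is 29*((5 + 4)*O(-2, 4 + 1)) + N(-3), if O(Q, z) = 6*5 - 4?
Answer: 6787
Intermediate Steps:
N(w) = 1
O(Q, z) = 26 (O(Q, z) = 30 - 4 = 26)
29*((5 + 4)*O(-2, 4 + 1)) + N(-3) = 29*((5 + 4)*26) + 1 = 29*(9*26) + 1 = 29*234 + 1 = 6786 + 1 = 6787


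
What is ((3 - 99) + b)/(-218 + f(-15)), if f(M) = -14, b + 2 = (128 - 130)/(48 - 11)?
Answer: 907/2146 ≈ 0.42265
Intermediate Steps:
b = -76/37 (b = -2 + (128 - 130)/(48 - 11) = -2 - 2/37 = -76/37 ≈ -2.0541)
((3 - 99) + b)/(-218 + f(-15)) = ((3 - 99) - 76/37)/(-218 - 14) = (-96 - 76/37)/(-232) = -3628/37*(-1/232) = 907/2146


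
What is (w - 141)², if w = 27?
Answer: 12996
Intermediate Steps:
(w - 141)² = (27 - 141)² = (-114)² = 12996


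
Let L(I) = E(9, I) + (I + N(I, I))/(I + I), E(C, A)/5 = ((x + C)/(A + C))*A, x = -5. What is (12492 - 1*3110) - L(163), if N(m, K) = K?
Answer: 402568/43 ≈ 9362.0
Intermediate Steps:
E(C, A) = 5*A*(-5 + C)/(A + C) (E(C, A) = 5*(((-5 + C)/(A + C))*A) = 5*(A*(-5 + C)/(A + C)) = 5*A*(-5 + C)/(A + C))
L(I) = 1 + 20*I/(9 + I) (L(I) = 5*I*(-5 + 9)/(I + 9) + (I + I)/(I + I) = 5*I*4/(9 + I) + (2*I)/((2*I)) = 20*I/(9 + I) + (2*I)*(1/(2*I)) = 20*I/(9 + I) + 1 = 1 + 20*I/(9 + I))
(12492 - 1*3110) - L(163) = (12492 - 1*3110) - 3*(3 + 7*163)/(9 + 163) = (12492 - 3110) - 3*(3 + 1141)/172 = 9382 - 3*1144/172 = 9382 - 1*858/43 = 9382 - 858/43 = 402568/43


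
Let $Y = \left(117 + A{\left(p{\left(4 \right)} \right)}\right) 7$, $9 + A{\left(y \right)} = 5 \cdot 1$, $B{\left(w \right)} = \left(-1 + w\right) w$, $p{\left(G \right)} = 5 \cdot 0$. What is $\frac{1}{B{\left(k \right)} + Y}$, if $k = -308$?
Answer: $\frac{1}{95963} \approx 1.0421 \cdot 10^{-5}$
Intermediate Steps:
$p{\left(G \right)} = 0$
$B{\left(w \right)} = w \left(-1 + w\right)$
$A{\left(y \right)} = -4$ ($A{\left(y \right)} = -9 + 5 \cdot 1 = -9 + 5 = -4$)
$Y = 791$ ($Y = \left(117 - 4\right) 7 = 113 \cdot 7 = 791$)
$\frac{1}{B{\left(k \right)} + Y} = \frac{1}{- 308 \left(-1 - 308\right) + 791} = \frac{1}{\left(-308\right) \left(-309\right) + 791} = \frac{1}{95172 + 791} = \frac{1}{95963}$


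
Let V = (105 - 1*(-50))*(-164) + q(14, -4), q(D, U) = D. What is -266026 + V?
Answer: -291432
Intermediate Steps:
V = -25406 (V = (105 - 1*(-50))*(-164) + 14 = (105 + 50)*(-164) + 14 = 155*(-164) + 14 = -25420 + 14 = -25406)
-266026 + V = -266026 - 25406 = -291432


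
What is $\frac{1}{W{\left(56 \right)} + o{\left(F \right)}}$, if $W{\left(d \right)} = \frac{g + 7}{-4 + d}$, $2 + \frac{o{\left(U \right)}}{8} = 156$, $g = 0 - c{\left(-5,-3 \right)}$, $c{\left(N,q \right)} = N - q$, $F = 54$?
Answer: $\frac{52}{64073} \approx 0.00081157$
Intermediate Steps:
$g = 2$ ($g = 0 - \left(-5 - -3\right) = 0 - \left(-5 + 3\right) = 0 - -2 = 0 + 2 = 2$)
$o{\left(U \right)} = 1232$ ($o{\left(U \right)} = -16 + 8 \cdot 156 = -16 + 1248 = 1232$)
$W{\left(d \right)} = \frac{9}{-4 + d}$ ($W{\left(d \right)} = \frac{2 + 7}{-4 + d} = \frac{1}{-4 + d} 9 = \frac{9}{-4 + d}$)
$\frac{1}{W{\left(56 \right)} + o{\left(F \right)}} = \frac{1}{\frac{9}{-4 + 56} + 1232} = \frac{1}{\frac{9}{52} + 1232} = \frac{1}{\frac{64073}{52}} = \frac{52}{64073}$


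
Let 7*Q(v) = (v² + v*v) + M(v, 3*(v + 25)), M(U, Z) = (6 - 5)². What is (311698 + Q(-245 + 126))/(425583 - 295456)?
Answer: 2210209/910889 ≈ 2.4264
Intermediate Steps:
M(U, Z) = 1 (M(U, Z) = 1² = 1)
Q(v) = ⅐ + 2*v²/7 (Q(v) = ((v² + v*v) + 1)/7 = ((v² + v²) + 1)/7 = (2*v² + 1)/7 = (1 + 2*v²)/7 = ⅐ + 2*v²/7)
(311698 + Q(-245 + 126))/(425583 - 295456) = (311698 + (⅐ + 2*(-245 + 126)²/7))/(425583 - 295456) = (311698 + (⅐ + (2/7)*(-119)²))/130127 = (311698 + (⅐ + (2/7)*14161))*(1/130127) = (311698 + (⅐ + 4046))*(1/130127) = (311698 + 28323/7)*(1/130127) = (2210209/7)*(1/130127) = 2210209/910889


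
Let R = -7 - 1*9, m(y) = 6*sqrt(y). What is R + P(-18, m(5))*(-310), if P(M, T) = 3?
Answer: -946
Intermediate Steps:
R = -16 (R = -7 - 9 = -16)
R + P(-18, m(5))*(-310) = -16 + 3*(-310) = -16 - 930 = -946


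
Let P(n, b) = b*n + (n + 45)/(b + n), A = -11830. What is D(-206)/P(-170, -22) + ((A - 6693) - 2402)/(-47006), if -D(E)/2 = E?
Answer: 18746802249/33759944230 ≈ 0.55530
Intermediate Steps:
D(E) = -2*E
P(n, b) = b*n + (45 + n)/(b + n)
D(-206)/P(-170, -22) + ((A - 6693) - 2402)/(-47006) = (-2*(-206))/(((45 - 170 - 22*(-170)² - 170*(-22)²)/(-22 - 170))) + ((-11830 - 6693) - 2402)/(-47006) = 412/(((45 - 170 - 22*28900 - 170*484)/(-192))) + (-18523 - 2402)*(-1/47006) = 412/((-(45 - 170 - 635800 - 82280)/192)) - 20925*(-1/47006) = 412/((-1/192*(-718205))) + 20925/47006 = 412/(718205/192) + 20925/47006 = 412*(192/718205) + 20925/47006 = 79104/718205 + 20925/47006 = 18746802249/33759944230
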